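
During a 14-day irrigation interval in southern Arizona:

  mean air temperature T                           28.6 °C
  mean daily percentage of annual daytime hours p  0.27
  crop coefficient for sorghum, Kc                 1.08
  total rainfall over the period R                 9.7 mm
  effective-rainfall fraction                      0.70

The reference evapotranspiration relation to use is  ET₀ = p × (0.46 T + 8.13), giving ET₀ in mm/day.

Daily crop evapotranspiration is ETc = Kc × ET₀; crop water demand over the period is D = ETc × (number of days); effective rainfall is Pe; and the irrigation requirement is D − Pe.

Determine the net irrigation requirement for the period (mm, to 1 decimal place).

80.1 mm

ET₀ = 0.27 × (0.46 × 28.6 + 8.13) = 0.27 × 21.286 = 5.7472 mm/d
ETc = Kc × ET₀ = 1.08 × 5.7472 = 6.2070 mm/d
Crop demand D = ETc × 14 d = 6.2070 × 14 = 86.898 mm
Pe = 0.70 × 9.7 = 6.790 mm
D − Pe = 86.898 − 6.790 = 80.108 mm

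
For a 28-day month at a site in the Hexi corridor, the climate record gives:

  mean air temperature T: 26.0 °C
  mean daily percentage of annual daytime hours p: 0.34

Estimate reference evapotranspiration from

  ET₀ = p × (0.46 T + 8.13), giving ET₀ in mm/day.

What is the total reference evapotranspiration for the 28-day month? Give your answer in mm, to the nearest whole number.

191 mm

ET₀ = 0.34 × (0.46 × 26.0 + 8.13) = 0.34 × 20.090 = 6.8306 mm/d
Monthly total = 6.8306 × 28 = 191.257 mm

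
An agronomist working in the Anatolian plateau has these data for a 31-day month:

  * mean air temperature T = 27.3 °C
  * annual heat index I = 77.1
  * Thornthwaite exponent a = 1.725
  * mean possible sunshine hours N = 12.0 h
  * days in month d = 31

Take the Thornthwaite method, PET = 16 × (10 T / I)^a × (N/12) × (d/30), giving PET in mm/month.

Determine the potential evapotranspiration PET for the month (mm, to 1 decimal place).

10T/I = 10 × 27.3 / 77.1 = 3.5409
(10T/I)^a = 3.5409^1.725 = 8.8557
Uncorrected PET = 16 × 8.8557 = 141.691 mm
Correction = (N/12)(d/30) = (12.0/12)(31/30) = 1.0333
PET = 141.691 × 1.0333 = 146.409 mm/month

146.4 mm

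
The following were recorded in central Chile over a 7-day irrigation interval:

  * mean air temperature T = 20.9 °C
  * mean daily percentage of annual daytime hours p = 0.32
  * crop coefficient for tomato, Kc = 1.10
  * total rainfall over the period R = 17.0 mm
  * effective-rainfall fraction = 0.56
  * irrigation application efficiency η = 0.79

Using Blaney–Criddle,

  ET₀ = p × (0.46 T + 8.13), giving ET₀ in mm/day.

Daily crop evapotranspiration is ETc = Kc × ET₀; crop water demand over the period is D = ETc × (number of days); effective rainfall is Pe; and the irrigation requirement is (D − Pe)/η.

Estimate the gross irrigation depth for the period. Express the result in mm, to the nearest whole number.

ET₀ = 0.32 × (0.46 × 20.9 + 8.13) = 0.32 × 17.744 = 5.6781 mm/d
ETc = Kc × ET₀ = 1.10 × 5.6781 = 6.2459 mm/d
Crop demand D = ETc × 7 d = 6.2459 × 7 = 43.721 mm
Pe = 0.56 × 17.0 = 9.520 mm
D − Pe = 43.721 − 9.520 = 34.201 mm
Gross irrigation = 34.201 / 0.79 = 43.292 mm

43 mm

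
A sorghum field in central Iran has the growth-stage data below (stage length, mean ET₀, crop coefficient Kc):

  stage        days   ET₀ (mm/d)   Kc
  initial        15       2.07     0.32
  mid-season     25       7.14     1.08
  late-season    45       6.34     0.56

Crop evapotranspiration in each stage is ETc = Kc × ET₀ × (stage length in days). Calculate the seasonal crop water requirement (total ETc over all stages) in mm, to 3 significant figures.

initial: 0.32 × 2.07 × 15 = 9.94 mm
mid-season: 1.08 × 7.14 × 25 = 192.78 mm
late-season: 0.56 × 6.34 × 45 = 159.77 mm
Seasonal total = 362.49 mm

362 mm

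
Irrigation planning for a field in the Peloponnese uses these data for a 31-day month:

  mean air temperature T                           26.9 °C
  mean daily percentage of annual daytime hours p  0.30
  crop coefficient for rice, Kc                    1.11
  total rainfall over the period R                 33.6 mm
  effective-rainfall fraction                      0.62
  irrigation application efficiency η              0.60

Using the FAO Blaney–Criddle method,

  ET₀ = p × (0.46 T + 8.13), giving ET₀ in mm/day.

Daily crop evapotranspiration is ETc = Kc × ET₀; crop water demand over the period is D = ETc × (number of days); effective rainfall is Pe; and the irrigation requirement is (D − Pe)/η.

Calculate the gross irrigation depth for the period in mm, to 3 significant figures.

318 mm

ET₀ = 0.30 × (0.46 × 26.9 + 8.13) = 0.30 × 20.504 = 6.1512 mm/d
ETc = Kc × ET₀ = 1.11 × 6.1512 = 6.8278 mm/d
Crop demand D = ETc × 31 d = 6.8278 × 31 = 211.662 mm
Pe = 0.62 × 33.6 = 20.832 mm
D − Pe = 211.662 − 20.832 = 190.830 mm
Gross irrigation = 190.830 / 0.60 = 318.050 mm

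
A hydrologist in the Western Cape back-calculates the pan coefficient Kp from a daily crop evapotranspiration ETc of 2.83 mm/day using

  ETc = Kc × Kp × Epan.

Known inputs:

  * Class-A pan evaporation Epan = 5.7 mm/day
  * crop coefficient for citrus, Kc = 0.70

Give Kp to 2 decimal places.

ETc = Kc × Kp × Epan  ⇒  Kp = ETc / (Kc × Epan)
Kp = 2.83 / (0.70 × 5.7) = 2.83 / 3.990 = 0.7093

0.71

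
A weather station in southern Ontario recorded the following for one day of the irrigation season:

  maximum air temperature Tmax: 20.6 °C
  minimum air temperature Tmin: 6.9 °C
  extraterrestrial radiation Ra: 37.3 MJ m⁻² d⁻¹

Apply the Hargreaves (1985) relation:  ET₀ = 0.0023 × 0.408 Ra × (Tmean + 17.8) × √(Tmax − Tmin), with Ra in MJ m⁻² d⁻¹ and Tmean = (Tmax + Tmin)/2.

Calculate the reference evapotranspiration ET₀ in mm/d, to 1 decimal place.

Tmean = (20.6 + 6.9)/2 = 13.75 °C
0.408 Ra = 0.408 × 37.3 = 15.2184 mm/d equivalent
ET₀ = 0.0023 × 15.2184 × (13.75 + 17.8) × √13.7 = 0.0023 × 15.2184 × 31.55 × 3.7014 = 4.0875 mm/d

4.1 mm/d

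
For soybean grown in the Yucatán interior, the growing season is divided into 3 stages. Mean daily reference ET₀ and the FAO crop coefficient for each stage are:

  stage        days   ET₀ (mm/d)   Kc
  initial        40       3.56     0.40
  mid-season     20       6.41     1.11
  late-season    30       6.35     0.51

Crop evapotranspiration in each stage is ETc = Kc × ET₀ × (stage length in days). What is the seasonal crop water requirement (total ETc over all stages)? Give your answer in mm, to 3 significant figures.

296 mm

initial: 0.40 × 3.56 × 40 = 56.96 mm
mid-season: 1.11 × 6.41 × 20 = 142.30 mm
late-season: 0.51 × 6.35 × 30 = 97.16 mm
Seasonal total = 296.42 mm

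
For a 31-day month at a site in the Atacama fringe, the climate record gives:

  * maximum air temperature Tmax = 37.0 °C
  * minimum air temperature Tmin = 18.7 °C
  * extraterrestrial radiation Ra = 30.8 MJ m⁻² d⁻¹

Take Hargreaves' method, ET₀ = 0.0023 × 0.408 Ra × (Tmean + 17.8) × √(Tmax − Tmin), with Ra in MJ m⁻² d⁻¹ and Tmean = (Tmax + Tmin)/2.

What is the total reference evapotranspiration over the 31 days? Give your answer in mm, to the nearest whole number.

Tmean = (37.0 + 18.7)/2 = 27.85 °C
0.408 Ra = 0.408 × 30.8 = 12.5664 mm/d equivalent
ET₀ = 0.0023 × 12.5664 × (27.85 + 17.8) × √18.3 = 0.0023 × 12.5664 × 45.65 × 4.2778 = 5.6442 mm/d
Over 31 days: 5.6442 × 31 = 174.970 mm

175 mm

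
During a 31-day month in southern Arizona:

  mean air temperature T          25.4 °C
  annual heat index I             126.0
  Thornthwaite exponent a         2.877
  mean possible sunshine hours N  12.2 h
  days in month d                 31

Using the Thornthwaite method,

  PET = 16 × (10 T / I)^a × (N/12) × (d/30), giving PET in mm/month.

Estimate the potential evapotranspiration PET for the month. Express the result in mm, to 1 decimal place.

126.3 mm

10T/I = 10 × 25.4 / 126.0 = 2.0159
(10T/I)^a = 2.0159^2.877 = 7.5155
Uncorrected PET = 16 × 7.5155 = 120.248 mm
Correction = (N/12)(d/30) = (12.2/12)(31/30) = 1.0506
PET = 120.248 × 1.0506 = 126.333 mm/month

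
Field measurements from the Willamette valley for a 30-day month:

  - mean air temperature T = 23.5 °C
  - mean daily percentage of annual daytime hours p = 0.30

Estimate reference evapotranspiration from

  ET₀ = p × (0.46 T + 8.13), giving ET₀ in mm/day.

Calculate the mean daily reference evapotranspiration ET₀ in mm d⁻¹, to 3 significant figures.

ET₀ = 0.30 × (0.46 × 23.5 + 8.13) = 0.30 × 18.940 = 5.6820 mm/d

5.68 mm d⁻¹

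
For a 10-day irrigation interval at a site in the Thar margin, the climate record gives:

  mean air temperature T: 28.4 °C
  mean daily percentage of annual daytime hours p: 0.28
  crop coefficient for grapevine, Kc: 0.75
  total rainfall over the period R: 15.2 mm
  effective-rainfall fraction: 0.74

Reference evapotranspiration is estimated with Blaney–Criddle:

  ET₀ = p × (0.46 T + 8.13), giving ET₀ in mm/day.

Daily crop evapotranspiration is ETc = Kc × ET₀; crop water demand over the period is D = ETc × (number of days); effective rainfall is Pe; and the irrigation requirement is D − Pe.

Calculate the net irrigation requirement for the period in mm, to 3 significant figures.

33.3 mm

ET₀ = 0.28 × (0.46 × 28.4 + 8.13) = 0.28 × 21.194 = 5.9343 mm/d
ETc = Kc × ET₀ = 0.75 × 5.9343 = 4.4507 mm/d
Crop demand D = ETc × 10 d = 4.4507 × 10 = 44.507 mm
Pe = 0.74 × 15.2 = 11.248 mm
D − Pe = 44.507 − 11.248 = 33.259 mm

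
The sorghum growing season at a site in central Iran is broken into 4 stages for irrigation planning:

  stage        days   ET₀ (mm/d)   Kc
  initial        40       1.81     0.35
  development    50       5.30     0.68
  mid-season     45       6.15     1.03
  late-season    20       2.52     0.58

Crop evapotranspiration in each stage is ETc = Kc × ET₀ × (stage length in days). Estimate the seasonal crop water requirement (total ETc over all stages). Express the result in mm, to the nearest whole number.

520 mm

initial: 0.35 × 1.81 × 40 = 25.34 mm
development: 0.68 × 5.30 × 50 = 180.20 mm
mid-season: 1.03 × 6.15 × 45 = 285.05 mm
late-season: 0.58 × 2.52 × 20 = 29.23 mm
Seasonal total = 519.82 mm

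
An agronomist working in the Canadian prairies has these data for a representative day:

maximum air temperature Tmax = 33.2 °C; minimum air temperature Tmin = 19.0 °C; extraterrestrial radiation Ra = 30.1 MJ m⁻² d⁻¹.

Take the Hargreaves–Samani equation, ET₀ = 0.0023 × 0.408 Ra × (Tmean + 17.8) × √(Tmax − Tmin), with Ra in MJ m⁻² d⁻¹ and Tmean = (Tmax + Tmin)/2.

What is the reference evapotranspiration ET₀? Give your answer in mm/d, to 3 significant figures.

4.67 mm/d

Tmean = (33.2 + 19.0)/2 = 26.10 °C
0.408 Ra = 0.408 × 30.1 = 12.2808 mm/d equivalent
ET₀ = 0.0023 × 12.2808 × (26.10 + 17.8) × √14.2 = 0.0023 × 12.2808 × 43.90 × 3.7683 = 4.6727 mm/d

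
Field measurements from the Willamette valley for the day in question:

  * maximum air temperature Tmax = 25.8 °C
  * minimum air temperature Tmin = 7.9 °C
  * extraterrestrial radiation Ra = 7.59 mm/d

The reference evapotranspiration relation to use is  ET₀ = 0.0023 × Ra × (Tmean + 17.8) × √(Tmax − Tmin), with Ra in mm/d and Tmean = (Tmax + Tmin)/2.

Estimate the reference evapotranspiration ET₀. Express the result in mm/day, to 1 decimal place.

2.6 mm/day

Tmean = (25.8 + 7.9)/2 = 16.85 °C
ET₀ = 0.0023 × 7.59 × (16.85 + 17.8) × √17.9 = 0.0023 × 7.59 × 34.65 × 4.2308 = 2.5591 mm/d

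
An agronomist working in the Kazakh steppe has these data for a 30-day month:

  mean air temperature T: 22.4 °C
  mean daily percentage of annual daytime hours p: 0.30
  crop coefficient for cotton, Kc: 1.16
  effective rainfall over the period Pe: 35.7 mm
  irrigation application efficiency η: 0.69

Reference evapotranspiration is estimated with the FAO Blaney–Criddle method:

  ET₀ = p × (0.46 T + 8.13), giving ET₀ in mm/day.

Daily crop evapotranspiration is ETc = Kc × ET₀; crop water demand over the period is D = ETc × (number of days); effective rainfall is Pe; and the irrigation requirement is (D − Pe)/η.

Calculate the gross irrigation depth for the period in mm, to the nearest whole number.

227 mm

ET₀ = 0.30 × (0.46 × 22.4 + 8.13) = 0.30 × 18.434 = 5.5302 mm/d
ETc = Kc × ET₀ = 1.16 × 5.5302 = 6.4150 mm/d
Crop demand D = ETc × 30 d = 6.4150 × 30 = 192.450 mm
D − Pe = 192.450 − 35.7 = 156.750 mm
Gross irrigation = 156.750 / 0.69 = 227.174 mm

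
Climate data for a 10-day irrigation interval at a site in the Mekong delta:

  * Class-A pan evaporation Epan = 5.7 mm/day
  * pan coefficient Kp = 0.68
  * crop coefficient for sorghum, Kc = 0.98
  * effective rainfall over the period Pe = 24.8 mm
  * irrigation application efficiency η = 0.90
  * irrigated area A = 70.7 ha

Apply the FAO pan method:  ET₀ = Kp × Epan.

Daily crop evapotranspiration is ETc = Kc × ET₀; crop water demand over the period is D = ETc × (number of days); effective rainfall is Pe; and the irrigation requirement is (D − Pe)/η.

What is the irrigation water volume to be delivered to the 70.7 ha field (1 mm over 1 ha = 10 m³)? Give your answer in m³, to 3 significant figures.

ET₀ = 0.68 × 5.7 = 3.8760 mm/d
ETc = Kc × ET₀ = 0.98 × 3.8760 = 3.7985 mm/d
Crop demand D = ETc × 10 d = 3.7985 × 10 = 37.985 mm
D − Pe = 37.985 − 24.8 = 13.185 mm
Gross irrigation = 13.185 / 0.90 = 14.650 mm
Volume = 14.650 mm × 70.7 ha × 10 = 10357.6 m³

10400 m³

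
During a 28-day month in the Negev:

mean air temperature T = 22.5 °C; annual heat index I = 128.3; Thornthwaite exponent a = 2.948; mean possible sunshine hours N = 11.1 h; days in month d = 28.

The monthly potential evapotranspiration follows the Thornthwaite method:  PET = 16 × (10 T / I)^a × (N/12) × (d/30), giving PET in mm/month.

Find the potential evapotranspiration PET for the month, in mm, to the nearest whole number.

72 mm

10T/I = 10 × 22.5 / 128.3 = 1.7537
(10T/I)^a = 1.7537^2.948 = 5.2382
Uncorrected PET = 16 × 5.2382 = 83.811 mm
Correction = (N/12)(d/30) = (11.1/12)(28/30) = 0.8633
PET = 83.811 × 0.8633 = 72.354 mm/month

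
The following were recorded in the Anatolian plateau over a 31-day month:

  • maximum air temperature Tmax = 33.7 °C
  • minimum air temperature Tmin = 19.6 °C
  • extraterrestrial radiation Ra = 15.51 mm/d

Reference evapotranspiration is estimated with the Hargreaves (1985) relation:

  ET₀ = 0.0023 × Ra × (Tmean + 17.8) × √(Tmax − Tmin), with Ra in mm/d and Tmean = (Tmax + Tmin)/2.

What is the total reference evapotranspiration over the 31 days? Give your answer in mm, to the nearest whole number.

185 mm

Tmean = (33.7 + 19.6)/2 = 26.65 °C
ET₀ = 0.0023 × 15.51 × (26.65 + 17.8) × √14.1 = 0.0023 × 15.51 × 44.45 × 3.7550 = 5.9542 mm/d
Over 31 days: 5.9542 × 31 = 184.580 mm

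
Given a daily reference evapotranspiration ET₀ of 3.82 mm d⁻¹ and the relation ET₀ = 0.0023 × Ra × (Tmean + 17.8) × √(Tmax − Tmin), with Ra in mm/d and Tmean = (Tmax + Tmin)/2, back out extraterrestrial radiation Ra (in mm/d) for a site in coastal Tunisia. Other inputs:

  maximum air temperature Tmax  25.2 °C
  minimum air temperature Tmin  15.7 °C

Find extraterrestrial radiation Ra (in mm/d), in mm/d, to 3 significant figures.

14.1 mm/d

Tmean = 20.45 °C; √ΔT = 3.0822
Ra = ET₀ / [0.0023 × (Tmean+17.8) × √ΔT] = 3.82 / (0.0023 × 38.25 × 3.0822) = 14.088 mm/d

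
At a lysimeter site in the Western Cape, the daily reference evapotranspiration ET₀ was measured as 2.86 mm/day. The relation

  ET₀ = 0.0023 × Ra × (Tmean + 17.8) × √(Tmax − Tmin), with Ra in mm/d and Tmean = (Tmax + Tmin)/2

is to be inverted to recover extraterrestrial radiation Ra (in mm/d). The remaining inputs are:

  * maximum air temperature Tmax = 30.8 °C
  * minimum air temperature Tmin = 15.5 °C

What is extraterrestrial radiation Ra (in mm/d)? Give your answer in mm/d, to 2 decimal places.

7.76 mm/d

Tmean = 23.15 °C; √ΔT = 3.9115
Ra = ET₀ / [0.0023 × (Tmean+17.8) × √ΔT] = 2.86 / (0.0023 × 40.95 × 3.9115) = 7.763 mm/d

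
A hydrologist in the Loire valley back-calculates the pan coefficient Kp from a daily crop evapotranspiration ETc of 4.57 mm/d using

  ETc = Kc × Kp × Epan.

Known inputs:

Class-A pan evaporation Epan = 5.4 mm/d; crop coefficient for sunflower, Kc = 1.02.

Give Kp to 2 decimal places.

0.83

ETc = Kc × Kp × Epan  ⇒  Kp = ETc / (Kc × Epan)
Kp = 4.57 / (1.02 × 5.4) = 4.57 / 5.508 = 0.8297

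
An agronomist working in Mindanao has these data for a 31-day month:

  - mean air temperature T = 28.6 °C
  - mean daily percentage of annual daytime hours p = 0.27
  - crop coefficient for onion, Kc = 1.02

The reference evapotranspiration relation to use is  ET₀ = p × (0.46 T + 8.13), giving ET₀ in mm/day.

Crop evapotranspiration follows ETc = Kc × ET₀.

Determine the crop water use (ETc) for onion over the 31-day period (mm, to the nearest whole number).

ET₀ = 0.27 × (0.46 × 28.6 + 8.13) = 0.27 × 21.286 = 5.7472 mm/d
ETc = Kc × ET₀ = 1.02 × 5.7472 = 5.8621 mm/d
Over 31 days: 5.8621 × 31 = 181.725 mm

182 mm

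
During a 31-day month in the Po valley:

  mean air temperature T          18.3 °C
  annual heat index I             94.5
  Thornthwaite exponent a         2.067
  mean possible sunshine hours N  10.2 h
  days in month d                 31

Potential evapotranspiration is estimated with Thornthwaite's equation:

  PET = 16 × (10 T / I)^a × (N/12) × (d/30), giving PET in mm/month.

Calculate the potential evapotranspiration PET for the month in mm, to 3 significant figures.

10T/I = 10 × 18.3 / 94.5 = 1.9365
(10T/I)^a = 1.9365^2.067 = 3.9198
Uncorrected PET = 16 × 3.9198 = 62.717 mm
Correction = (N/12)(d/30) = (10.2/12)(31/30) = 0.8783
PET = 62.717 × 0.8783 = 55.084 mm/month

55.1 mm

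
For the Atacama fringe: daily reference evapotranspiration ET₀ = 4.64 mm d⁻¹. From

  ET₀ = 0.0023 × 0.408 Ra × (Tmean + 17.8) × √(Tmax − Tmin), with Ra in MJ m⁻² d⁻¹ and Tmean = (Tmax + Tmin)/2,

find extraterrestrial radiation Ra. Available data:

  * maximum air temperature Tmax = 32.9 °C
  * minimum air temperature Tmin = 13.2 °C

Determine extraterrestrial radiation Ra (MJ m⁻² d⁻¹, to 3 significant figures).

27.3 MJ m⁻² d⁻¹

Tmean = (32.9+13.2)/2 = 23.05 °C; ΔT = 19.7
Ra = ET₀ / [0.0023 × 0.408 × (Tmean+17.8) × √ΔT]
   = 4.64 / (0.0023 × 0.408 × 40.85 × 4.4385) = 27.271 MJ m⁻² d⁻¹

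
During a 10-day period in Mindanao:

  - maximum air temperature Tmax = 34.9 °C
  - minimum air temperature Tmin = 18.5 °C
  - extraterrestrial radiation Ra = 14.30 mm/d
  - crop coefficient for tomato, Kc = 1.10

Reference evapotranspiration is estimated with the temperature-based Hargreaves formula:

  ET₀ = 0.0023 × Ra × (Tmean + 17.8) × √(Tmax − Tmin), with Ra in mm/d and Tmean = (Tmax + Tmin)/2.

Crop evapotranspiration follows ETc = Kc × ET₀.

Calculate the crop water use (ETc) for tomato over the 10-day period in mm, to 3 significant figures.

Tmean = (34.9 + 18.5)/2 = 26.70 °C
ET₀ = 0.0023 × 14.30 × (26.70 + 17.8) × √16.4 = 0.0023 × 14.30 × 44.50 × 4.0497 = 5.9272 mm/d
ETc = Kc × ET₀ = 1.10 × 5.9272 = 6.5199 mm/d
Over 10 days: 6.5199 × 10 = 65.199 mm

65.2 mm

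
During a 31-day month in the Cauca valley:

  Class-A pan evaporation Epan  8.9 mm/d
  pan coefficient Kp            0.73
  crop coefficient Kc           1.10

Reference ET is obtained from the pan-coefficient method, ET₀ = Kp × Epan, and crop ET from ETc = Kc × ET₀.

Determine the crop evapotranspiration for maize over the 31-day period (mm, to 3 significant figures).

ET₀ = 0.73 × 8.9 = 6.4970 mm/d
ETc = Kc × ET₀ = 1.10 × 6.4970 = 7.1467 mm/d
Over 31 days: 7.1467 × 31 = 221.548 mm

222 mm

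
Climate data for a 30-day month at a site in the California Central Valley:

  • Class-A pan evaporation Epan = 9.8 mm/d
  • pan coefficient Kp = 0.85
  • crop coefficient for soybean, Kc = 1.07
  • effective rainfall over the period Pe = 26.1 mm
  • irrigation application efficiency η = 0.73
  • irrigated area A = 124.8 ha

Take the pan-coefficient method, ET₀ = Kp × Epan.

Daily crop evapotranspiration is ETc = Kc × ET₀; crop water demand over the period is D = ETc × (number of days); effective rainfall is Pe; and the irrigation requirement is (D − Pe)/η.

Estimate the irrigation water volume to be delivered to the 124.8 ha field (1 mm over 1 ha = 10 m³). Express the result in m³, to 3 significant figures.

413000 m³

ET₀ = 0.85 × 9.8 = 8.3300 mm/d
ETc = Kc × ET₀ = 1.07 × 8.3300 = 8.9131 mm/d
Crop demand D = ETc × 30 d = 8.9131 × 30 = 267.393 mm
D − Pe = 267.393 − 26.1 = 241.293 mm
Gross irrigation = 241.293 / 0.73 = 330.538 mm
Volume = 330.538 mm × 124.8 ha × 10 = 412511.4 m³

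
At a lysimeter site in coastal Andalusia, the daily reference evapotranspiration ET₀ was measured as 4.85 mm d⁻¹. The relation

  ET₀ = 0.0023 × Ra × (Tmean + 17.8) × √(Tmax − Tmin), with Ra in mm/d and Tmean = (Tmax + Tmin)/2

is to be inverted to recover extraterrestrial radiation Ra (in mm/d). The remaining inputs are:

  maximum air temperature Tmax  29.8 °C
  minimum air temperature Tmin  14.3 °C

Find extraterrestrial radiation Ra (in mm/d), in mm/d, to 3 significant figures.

13.4 mm/d

Tmean = 22.05 °C; √ΔT = 3.9370
Ra = ET₀ / [0.0023 × (Tmean+17.8) × √ΔT] = 4.85 / (0.0023 × 39.85 × 3.9370) = 13.441 mm/d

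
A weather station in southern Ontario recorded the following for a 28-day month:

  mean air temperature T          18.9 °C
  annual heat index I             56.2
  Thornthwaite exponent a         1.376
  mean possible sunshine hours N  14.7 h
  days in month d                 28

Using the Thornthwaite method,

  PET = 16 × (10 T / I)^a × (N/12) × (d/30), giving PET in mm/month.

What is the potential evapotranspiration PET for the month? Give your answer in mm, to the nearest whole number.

10T/I = 10 × 18.9 / 56.2 = 3.3630
(10T/I)^a = 3.3630^1.376 = 5.3061
Uncorrected PET = 16 × 5.3061 = 84.898 mm
Correction = (N/12)(d/30) = (14.7/12)(28/30) = 1.1433
PET = 84.898 × 1.1433 = 97.064 mm/month

97 mm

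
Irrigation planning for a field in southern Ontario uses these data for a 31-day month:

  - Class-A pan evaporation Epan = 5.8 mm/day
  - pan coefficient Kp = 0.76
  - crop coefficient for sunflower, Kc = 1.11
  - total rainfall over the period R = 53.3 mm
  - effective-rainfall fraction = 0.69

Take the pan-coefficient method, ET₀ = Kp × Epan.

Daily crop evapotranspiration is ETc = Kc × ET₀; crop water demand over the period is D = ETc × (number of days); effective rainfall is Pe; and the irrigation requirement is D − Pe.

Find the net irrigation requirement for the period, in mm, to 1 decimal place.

ET₀ = 0.76 × 5.8 = 4.4080 mm/d
ETc = Kc × ET₀ = 1.11 × 4.4080 = 4.8929 mm/d
Crop demand D = ETc × 31 d = 4.8929 × 31 = 151.680 mm
Pe = 0.69 × 53.3 = 36.777 mm
D − Pe = 151.680 − 36.777 = 114.903 mm

114.9 mm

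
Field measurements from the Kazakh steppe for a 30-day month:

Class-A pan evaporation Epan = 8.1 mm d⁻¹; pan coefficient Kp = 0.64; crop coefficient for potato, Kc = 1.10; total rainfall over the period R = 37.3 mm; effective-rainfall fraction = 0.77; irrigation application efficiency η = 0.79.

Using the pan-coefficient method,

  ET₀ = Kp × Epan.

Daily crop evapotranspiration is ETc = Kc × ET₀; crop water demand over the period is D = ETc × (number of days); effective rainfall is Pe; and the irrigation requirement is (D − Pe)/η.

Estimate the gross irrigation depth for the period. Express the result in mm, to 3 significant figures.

180 mm

ET₀ = 0.64 × 8.1 = 5.1840 mm/d
ETc = Kc × ET₀ = 1.10 × 5.1840 = 5.7024 mm/d
Crop demand D = ETc × 30 d = 5.7024 × 30 = 171.072 mm
Pe = 0.77 × 37.3 = 28.721 mm
D − Pe = 171.072 − 28.721 = 142.351 mm
Gross irrigation = 142.351 / 0.79 = 180.191 mm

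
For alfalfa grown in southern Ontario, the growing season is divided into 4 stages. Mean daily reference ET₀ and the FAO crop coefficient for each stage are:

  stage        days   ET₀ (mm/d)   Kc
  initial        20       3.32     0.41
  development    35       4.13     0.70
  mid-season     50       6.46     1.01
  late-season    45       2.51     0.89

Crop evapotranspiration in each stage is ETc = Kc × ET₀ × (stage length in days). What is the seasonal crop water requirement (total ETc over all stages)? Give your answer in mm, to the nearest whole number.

555 mm

initial: 0.41 × 3.32 × 20 = 27.22 mm
development: 0.70 × 4.13 × 35 = 101.19 mm
mid-season: 1.01 × 6.46 × 50 = 326.23 mm
late-season: 0.89 × 2.51 × 45 = 100.53 mm
Seasonal total = 555.17 mm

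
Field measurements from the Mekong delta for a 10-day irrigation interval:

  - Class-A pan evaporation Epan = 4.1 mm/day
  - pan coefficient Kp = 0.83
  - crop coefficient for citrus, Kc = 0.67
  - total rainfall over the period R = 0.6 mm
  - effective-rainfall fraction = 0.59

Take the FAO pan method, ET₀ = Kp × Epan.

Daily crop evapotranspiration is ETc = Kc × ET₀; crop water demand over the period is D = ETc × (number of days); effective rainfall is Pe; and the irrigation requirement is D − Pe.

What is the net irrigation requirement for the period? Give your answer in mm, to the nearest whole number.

ET₀ = 0.83 × 4.1 = 3.4030 mm/d
ETc = Kc × ET₀ = 0.67 × 3.4030 = 2.2800 mm/d
Crop demand D = ETc × 10 d = 2.2800 × 10 = 22.800 mm
Pe = 0.59 × 0.6 = 0.354 mm
D − Pe = 22.800 − 0.354 = 22.446 mm

22 mm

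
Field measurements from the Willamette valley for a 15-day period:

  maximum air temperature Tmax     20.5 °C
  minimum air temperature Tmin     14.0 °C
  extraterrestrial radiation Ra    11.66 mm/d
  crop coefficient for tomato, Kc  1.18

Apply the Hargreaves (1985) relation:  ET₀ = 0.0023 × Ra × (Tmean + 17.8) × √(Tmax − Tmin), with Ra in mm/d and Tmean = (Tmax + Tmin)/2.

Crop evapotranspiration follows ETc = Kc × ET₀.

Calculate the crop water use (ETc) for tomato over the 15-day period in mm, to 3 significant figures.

42.4 mm

Tmean = (20.5 + 14.0)/2 = 17.25 °C
ET₀ = 0.0023 × 11.66 × (17.25 + 17.8) × √6.5 = 0.0023 × 11.66 × 35.05 × 2.5495 = 2.3965 mm/d
ETc = Kc × ET₀ = 1.18 × 2.3965 = 2.8279 mm/d
Over 15 days: 2.8279 × 15 = 42.419 mm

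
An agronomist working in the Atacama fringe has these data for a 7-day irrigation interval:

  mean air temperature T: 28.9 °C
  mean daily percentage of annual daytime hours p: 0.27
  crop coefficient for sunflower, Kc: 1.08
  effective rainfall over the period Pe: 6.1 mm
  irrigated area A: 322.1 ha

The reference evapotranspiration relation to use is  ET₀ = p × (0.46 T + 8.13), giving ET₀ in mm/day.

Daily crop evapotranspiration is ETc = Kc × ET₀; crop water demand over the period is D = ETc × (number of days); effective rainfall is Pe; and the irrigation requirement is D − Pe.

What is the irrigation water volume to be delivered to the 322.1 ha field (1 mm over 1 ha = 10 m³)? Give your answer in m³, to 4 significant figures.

ET₀ = 0.27 × (0.46 × 28.9 + 8.13) = 0.27 × 21.424 = 5.7845 mm/d
ETc = Kc × ET₀ = 1.08 × 5.7845 = 6.2473 mm/d
Crop demand D = ETc × 7 d = 6.2473 × 7 = 43.731 mm
D − Pe = 43.731 − 6.1 = 37.631 mm
Volume = 37.631 mm × 322.1 ha × 10 = 121209.5 m³

121200 m³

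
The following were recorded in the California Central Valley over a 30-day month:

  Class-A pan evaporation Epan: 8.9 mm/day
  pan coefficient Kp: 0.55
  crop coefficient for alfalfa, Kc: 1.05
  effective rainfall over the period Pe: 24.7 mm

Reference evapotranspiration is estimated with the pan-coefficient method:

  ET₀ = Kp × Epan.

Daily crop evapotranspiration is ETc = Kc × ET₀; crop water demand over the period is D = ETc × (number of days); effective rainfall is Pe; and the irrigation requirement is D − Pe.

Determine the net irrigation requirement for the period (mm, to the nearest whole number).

ET₀ = 0.55 × 8.9 = 4.8950 mm/d
ETc = Kc × ET₀ = 1.05 × 4.8950 = 5.1398 mm/d
Crop demand D = ETc × 30 d = 5.1398 × 30 = 154.194 mm
D − Pe = 154.194 − 24.7 = 129.494 mm

129 mm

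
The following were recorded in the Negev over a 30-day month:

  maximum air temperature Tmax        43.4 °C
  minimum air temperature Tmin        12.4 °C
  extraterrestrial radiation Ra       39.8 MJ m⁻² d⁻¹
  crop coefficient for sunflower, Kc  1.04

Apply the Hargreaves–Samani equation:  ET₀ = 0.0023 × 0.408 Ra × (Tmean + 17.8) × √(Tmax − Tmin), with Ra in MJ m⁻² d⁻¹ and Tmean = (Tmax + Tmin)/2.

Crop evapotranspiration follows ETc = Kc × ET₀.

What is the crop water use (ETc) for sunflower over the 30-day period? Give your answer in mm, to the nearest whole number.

296 mm

Tmean = (43.4 + 12.4)/2 = 27.90 °C
0.408 Ra = 0.408 × 39.8 = 16.2384 mm/d equivalent
ET₀ = 0.0023 × 16.2384 × (27.90 + 17.8) × √31.0 = 0.0023 × 16.2384 × 45.70 × 5.5678 = 9.5032 mm/d
ETc = Kc × ET₀ = 1.04 × 9.5032 = 9.8833 mm/d
Over 30 days: 9.8833 × 30 = 296.499 mm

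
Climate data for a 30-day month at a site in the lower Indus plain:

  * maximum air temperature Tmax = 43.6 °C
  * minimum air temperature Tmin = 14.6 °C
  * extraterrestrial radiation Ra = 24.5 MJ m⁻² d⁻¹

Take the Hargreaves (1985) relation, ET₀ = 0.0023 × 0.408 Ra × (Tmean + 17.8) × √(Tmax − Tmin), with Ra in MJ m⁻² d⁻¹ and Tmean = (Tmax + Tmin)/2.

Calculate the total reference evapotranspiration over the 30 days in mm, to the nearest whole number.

174 mm

Tmean = (43.6 + 14.6)/2 = 29.10 °C
0.408 Ra = 0.408 × 24.5 = 9.9960 mm/d equivalent
ET₀ = 0.0023 × 9.9960 × (29.10 + 17.8) × √29.0 = 0.0023 × 9.9960 × 46.90 × 5.3852 = 5.8067 mm/d
Over 30 days: 5.8067 × 30 = 174.201 mm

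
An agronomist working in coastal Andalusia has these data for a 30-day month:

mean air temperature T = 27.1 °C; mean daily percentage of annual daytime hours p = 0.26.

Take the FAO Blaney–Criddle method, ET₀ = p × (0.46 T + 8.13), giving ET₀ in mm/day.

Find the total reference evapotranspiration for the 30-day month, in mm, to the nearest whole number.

161 mm

ET₀ = 0.26 × (0.46 × 27.1 + 8.13) = 0.26 × 20.596 = 5.3550 mm/d
Monthly total = 5.3550 × 30 = 160.650 mm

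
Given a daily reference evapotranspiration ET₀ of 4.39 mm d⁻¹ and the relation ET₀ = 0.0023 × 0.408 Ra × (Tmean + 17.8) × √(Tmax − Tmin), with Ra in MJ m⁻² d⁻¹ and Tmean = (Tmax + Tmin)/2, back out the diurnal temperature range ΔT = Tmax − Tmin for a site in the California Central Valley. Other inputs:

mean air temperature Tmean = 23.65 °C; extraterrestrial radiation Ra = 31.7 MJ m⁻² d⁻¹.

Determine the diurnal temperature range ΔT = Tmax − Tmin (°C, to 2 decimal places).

12.68 °C

√ΔT = ET₀ / [0.0023 × 0.408 × Ra × (Tmean+17.8)] = 4.39 / (0.0023 × 12.9336 × 41.45) = 3.5604
ΔT = 3.5604² = 12.676 °C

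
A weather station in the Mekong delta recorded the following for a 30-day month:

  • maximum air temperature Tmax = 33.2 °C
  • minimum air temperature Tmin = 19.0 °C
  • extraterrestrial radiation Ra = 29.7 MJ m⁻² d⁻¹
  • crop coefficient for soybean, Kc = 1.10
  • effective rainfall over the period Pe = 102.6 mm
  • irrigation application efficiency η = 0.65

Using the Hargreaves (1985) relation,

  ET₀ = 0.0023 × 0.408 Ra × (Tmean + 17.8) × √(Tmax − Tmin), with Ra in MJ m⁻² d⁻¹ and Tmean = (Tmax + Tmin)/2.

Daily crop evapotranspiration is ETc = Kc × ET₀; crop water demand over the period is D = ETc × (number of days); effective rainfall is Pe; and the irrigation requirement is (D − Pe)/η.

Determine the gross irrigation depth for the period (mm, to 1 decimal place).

Tmean = (33.2 + 19.0)/2 = 26.10 °C
0.408 Ra = 0.408 × 29.7 = 12.1176 mm/d equivalent
ET₀ = 0.0023 × 12.1176 × (26.10 + 17.8) × √14.2 = 0.0023 × 12.1176 × 43.90 × 3.7683 = 4.6106 mm/d
ETc = Kc × ET₀ = 1.10 × 4.6106 = 5.0717 mm/d
Crop demand D = ETc × 30 d = 5.0717 × 30 = 152.151 mm
D − Pe = 152.151 − 102.6 = 49.551 mm
Gross irrigation = 49.551 / 0.65 = 76.232 mm

76.2 mm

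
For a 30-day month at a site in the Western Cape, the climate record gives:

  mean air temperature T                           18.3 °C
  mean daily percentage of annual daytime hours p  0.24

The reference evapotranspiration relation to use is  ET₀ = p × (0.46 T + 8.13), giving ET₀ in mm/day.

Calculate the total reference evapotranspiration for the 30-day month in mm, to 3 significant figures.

119 mm

ET₀ = 0.24 × (0.46 × 18.3 + 8.13) = 0.24 × 16.548 = 3.9715 mm/d
Monthly total = 3.9715 × 30 = 119.145 mm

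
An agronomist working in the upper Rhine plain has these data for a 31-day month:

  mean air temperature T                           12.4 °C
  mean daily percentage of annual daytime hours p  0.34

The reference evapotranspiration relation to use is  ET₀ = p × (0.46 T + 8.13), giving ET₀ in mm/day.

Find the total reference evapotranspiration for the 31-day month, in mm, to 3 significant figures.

146 mm

ET₀ = 0.34 × (0.46 × 12.4 + 8.13) = 0.34 × 13.834 = 4.7036 mm/d
Monthly total = 4.7036 × 31 = 145.812 mm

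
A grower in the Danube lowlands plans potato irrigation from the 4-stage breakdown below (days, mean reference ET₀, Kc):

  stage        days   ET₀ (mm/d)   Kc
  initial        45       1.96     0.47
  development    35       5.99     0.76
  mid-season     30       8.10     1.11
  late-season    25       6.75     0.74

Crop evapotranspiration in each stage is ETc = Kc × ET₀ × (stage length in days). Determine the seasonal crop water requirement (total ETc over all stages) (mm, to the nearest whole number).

initial: 0.47 × 1.96 × 45 = 41.45 mm
development: 0.76 × 5.99 × 35 = 159.33 mm
mid-season: 1.11 × 8.10 × 30 = 269.73 mm
late-season: 0.74 × 6.75 × 25 = 124.88 mm
Seasonal total = 595.39 mm

595 mm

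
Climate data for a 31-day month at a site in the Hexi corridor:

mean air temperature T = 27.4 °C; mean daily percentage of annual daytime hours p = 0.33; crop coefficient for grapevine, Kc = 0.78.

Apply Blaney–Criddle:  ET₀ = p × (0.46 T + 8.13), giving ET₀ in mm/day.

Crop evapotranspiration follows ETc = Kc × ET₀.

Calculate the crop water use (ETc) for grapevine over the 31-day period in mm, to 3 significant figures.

ET₀ = 0.33 × (0.46 × 27.4 + 8.13) = 0.33 × 20.734 = 6.8422 mm/d
ETc = Kc × ET₀ = 0.78 × 6.8422 = 5.3369 mm/d
Over 31 days: 5.3369 × 31 = 165.444 mm

165 mm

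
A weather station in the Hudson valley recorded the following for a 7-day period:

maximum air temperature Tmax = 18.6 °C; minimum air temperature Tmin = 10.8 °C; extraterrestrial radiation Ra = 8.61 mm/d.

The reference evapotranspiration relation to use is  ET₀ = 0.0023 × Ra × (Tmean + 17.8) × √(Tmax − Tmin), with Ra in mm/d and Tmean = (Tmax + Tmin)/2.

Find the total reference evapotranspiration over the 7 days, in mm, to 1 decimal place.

12.6 mm

Tmean = (18.6 + 10.8)/2 = 14.70 °C
ET₀ = 0.0023 × 8.61 × (14.70 + 17.8) × √7.8 = 0.0023 × 8.61 × 32.50 × 2.7928 = 1.7974 mm/d
Over 7 days: 1.7974 × 7 = 12.582 mm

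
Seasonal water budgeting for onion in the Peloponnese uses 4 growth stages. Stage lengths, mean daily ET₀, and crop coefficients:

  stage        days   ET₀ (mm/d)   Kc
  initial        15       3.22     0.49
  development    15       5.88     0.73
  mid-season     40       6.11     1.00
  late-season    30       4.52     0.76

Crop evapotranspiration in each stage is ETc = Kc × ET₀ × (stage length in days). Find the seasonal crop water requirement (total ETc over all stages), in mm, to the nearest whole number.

436 mm

initial: 0.49 × 3.22 × 15 = 23.67 mm
development: 0.73 × 5.88 × 15 = 64.39 mm
mid-season: 1.00 × 6.11 × 40 = 244.40 mm
late-season: 0.76 × 4.52 × 30 = 103.06 mm
Seasonal total = 435.52 mm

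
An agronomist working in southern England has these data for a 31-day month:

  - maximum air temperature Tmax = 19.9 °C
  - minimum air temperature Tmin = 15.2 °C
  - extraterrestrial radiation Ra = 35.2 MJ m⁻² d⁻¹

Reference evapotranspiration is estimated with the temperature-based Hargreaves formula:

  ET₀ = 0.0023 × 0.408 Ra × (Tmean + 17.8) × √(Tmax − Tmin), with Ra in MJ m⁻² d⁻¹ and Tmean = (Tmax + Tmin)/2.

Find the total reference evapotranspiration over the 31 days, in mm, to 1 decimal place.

78.5 mm

Tmean = (19.9 + 15.2)/2 = 17.55 °C
0.408 Ra = 0.408 × 35.2 = 14.3616 mm/d equivalent
ET₀ = 0.0023 × 14.3616 × (17.55 + 17.8) × √4.7 = 0.0023 × 14.3616 × 35.35 × 2.1679 = 2.5314 mm/d
Over 31 days: 2.5314 × 31 = 78.473 mm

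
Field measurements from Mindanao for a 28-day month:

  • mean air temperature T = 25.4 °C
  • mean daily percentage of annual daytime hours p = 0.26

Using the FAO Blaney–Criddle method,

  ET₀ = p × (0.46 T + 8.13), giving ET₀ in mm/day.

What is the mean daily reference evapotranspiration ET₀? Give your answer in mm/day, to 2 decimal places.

5.15 mm/day

ET₀ = 0.26 × (0.46 × 25.4 + 8.13) = 0.26 × 19.814 = 5.1516 mm/d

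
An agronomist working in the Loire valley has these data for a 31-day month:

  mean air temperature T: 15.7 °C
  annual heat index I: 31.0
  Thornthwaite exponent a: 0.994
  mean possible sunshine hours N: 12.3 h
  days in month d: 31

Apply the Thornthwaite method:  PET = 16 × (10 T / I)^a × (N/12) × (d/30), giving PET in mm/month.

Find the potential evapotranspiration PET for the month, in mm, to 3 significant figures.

85.0 mm

10T/I = 10 × 15.7 / 31.0 = 5.0645
(10T/I)^a = 5.0645^0.994 = 5.0154
Uncorrected PET = 16 × 5.0154 = 80.246 mm
Correction = (N/12)(d/30) = (12.3/12)(31/30) = 1.0592
PET = 80.246 × 1.0592 = 84.997 mm/month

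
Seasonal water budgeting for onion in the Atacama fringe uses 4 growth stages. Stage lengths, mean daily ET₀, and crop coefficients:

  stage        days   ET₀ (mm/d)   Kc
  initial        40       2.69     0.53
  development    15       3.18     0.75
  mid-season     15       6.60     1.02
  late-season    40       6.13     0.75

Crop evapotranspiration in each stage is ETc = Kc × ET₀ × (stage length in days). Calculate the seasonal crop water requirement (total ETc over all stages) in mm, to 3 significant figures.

initial: 0.53 × 2.69 × 40 = 57.03 mm
development: 0.75 × 3.18 × 15 = 35.78 mm
mid-season: 1.02 × 6.60 × 15 = 100.98 mm
late-season: 0.75 × 6.13 × 40 = 183.90 mm
Seasonal total = 377.69 mm

378 mm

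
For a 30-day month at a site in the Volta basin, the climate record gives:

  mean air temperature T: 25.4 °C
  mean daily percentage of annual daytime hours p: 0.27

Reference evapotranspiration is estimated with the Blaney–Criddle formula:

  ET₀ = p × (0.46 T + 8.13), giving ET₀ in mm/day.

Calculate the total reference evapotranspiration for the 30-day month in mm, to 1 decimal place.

160.5 mm

ET₀ = 0.27 × (0.46 × 25.4 + 8.13) = 0.27 × 19.814 = 5.3498 mm/d
Monthly total = 5.3498 × 30 = 160.494 mm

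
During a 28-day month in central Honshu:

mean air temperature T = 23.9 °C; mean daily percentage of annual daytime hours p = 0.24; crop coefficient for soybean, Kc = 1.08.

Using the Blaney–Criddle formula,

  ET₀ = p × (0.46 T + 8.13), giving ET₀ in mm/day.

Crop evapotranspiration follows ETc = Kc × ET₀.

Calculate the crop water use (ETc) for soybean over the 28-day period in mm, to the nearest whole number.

ET₀ = 0.24 × (0.46 × 23.9 + 8.13) = 0.24 × 19.124 = 4.5898 mm/d
ETc = Kc × ET₀ = 1.08 × 4.5898 = 4.9570 mm/d
Over 28 days: 4.9570 × 28 = 138.796 mm

139 mm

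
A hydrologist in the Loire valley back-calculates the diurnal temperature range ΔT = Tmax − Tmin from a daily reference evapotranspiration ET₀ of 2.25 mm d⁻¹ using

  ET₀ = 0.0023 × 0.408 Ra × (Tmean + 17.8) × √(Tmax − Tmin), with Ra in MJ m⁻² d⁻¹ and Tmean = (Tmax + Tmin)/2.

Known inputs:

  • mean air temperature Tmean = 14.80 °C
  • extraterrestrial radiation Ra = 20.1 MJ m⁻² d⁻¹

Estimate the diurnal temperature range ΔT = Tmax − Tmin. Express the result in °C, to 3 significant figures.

√ΔT = ET₀ / [0.0023 × 0.408 × Ra × (Tmean+17.8)] = 2.25 / (0.0023 × 8.2008 × 32.60) = 3.6592
ΔT = 3.6592² = 13.390 °C

13.4 °C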